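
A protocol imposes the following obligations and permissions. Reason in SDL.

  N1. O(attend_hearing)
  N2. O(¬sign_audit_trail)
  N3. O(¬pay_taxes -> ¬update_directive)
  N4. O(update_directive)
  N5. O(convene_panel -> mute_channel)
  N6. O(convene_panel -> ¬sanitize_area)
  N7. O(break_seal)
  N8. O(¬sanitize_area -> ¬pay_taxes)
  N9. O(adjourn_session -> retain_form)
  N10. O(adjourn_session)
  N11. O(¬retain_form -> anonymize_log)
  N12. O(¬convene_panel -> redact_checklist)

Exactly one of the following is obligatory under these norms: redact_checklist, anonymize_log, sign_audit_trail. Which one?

redact_checklist

Premise 4 states O(update_directive) outright.
Premise 3, O(¬pay_taxes -> ¬update_directive), contraposes to O(update_directive -> pay_taxes); with O(update_directive) we get O(pay_taxes).
Premise 8 is O(¬sanitize_area -> ¬pay_taxes); contrapositively O(pay_taxes -> sanitize_area). Since O(pay_taxes) holds, K gives O(sanitize_area).
Premise 6, O(convene_panel -> ¬sanitize_area), contraposes to O(sanitize_area -> ¬convene_panel); with O(sanitize_area) we get O(¬convene_panel).
With premise 12, O(¬convene_panel -> redact_checklist), the K-axiom yields O(redact_checklist).
So O(redact_checklist) holds — redact_checklist is obligatory. None of the other listed options is made obligatory by any chain of premises.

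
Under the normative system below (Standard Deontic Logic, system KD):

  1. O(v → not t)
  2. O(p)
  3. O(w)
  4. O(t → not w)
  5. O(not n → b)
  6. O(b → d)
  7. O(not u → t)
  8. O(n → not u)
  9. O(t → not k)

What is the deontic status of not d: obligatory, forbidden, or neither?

From premise 3 we have O(w).
The contrapositive of premise 4 (O(t → not w)) is O(w → not t), and O(w) is already established, so O(not t).
Premise 7 is O(not u → t); contrapositively O(not t → u). Since O(not t) holds, K gives O(u).
Premise 8 is O(n → not u); contrapositively O(u → not n). Since O(u) holds, K gives O(not n).
From O(not n) and premise 5, O(not n → b), we obtain O(b).
With premise 6, O(b → d), the K-axiom yields O(d).
Premises 1, 2, 9 do not contribute to this derivation.
Thus O(d), which is F(not d): not d is forbidden.

Forbidden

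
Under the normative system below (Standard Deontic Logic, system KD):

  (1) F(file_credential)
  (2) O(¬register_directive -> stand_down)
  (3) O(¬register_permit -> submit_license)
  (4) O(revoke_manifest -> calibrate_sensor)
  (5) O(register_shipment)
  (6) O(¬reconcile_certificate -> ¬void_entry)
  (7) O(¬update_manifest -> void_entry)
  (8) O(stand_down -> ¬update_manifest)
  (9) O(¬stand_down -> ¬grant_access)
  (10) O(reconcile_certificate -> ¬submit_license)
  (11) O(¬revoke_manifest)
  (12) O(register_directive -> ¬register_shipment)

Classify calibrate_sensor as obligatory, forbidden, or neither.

Premise 4 is O(revoke_manifest -> calibrate_sensor), but O(revoke_manifest) is not derivable from the premises, so it does not yield O(calibrate_sensor).
No premise or chain of K-axiom applications forces O(calibrate_sensor), and none forces O(¬calibrate_sensor). So calibrate_sensor is neither obligatory nor forbidden under these norms.

Neither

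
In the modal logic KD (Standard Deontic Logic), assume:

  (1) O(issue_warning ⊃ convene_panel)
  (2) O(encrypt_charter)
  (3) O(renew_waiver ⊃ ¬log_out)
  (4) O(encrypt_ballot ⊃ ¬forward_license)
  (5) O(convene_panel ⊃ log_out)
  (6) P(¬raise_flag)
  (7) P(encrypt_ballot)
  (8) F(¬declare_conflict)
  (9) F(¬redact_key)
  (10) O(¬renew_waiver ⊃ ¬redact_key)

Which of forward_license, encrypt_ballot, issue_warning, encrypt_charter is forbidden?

Premise 9, F(¬redact_key), is equivalent to O(redact_key).
Premise 10 is O(¬renew_waiver ⊃ ¬redact_key); contrapositively O(redact_key ⊃ renew_waiver). Since O(redact_key) holds, K gives O(renew_waiver).
Premise 3 is O(renew_waiver ⊃ ¬log_out); since O(renew_waiver), deontic closure gives O(¬log_out).
Premise 5, O(convene_panel ⊃ log_out), contraposes to O(¬log_out ⊃ ¬convene_panel); with O(¬log_out) we get O(¬convene_panel).
Premise 1 is O(issue_warning ⊃ convene_panel); contrapositively O(¬convene_panel ⊃ ¬issue_warning). Since O(¬convene_panel) holds, K gives O(¬issue_warning).
So O(¬issue_warning) holds, i.e. issue_warning is forbidden. None of the other listed options is forbidden under the premises.

issue_warning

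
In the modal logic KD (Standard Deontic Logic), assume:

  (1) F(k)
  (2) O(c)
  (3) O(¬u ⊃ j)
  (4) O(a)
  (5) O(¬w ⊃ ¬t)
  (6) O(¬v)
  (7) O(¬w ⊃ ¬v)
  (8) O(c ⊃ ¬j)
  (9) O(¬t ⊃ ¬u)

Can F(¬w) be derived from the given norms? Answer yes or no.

Yes

From premise 2 we have O(c).
From O(c) and premise 8, O(c ⊃ ¬j), we obtain O(¬j).
Premise 3, O(¬u ⊃ j), contraposes to O(¬j ⊃ u); with O(¬j) we get O(u).
Premise 9, O(¬t ⊃ ¬u), contraposes to O(u ⊃ t); with O(u) we get O(t).
Premise 5 is O(¬w ⊃ ¬t); contrapositively O(t ⊃ w). Since O(t) holds, K gives O(w).
Premises 1, 4, 6, 7 do not contribute to this derivation.
So O(w) holds, i.e. F(¬w). The claim follows.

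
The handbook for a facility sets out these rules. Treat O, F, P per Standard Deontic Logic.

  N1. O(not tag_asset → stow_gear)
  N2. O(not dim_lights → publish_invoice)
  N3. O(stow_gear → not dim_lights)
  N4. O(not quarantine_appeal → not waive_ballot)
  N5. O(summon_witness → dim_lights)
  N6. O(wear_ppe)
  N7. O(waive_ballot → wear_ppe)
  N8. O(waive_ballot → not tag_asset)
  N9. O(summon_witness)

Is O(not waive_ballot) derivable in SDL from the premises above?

Yes

Premise 9 states O(summon_witness) outright.
Premise 5 is O(summon_witness → dim_lights); since O(summon_witness), deontic closure gives O(dim_lights).
Premise 3, O(stow_gear → not dim_lights), contraposes to O(dim_lights → not stow_gear); with O(dim_lights) we get O(not stow_gear).
Premise 1 is O(not tag_asset → stow_gear); contrapositively O(not stow_gear → tag_asset). Since O(not stow_gear) holds, K gives O(tag_asset).
Premise 8, O(waive_ballot → not tag_asset), contraposes to O(tag_asset → not waive_ballot); with O(tag_asset) we get O(not waive_ballot).
Premises 2, 4, 6, 7 do not contribute to this derivation.
So O(not waive_ballot) follows.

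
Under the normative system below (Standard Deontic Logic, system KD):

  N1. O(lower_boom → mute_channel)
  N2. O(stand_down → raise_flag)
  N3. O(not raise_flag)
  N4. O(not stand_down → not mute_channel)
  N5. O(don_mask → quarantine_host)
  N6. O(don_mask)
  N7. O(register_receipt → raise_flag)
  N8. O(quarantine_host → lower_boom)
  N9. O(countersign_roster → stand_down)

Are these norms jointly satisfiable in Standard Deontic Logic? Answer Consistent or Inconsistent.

Inconsistent

Premise 6 states O(don_mask) outright.
With premise 5, O(don_mask → quarantine_host), the K-axiom yields O(quarantine_host).
With premise 8, O(quarantine_host → lower_boom), the K-axiom yields O(lower_boom).
Premise 1 is O(lower_boom → mute_channel); since O(lower_boom), deontic closure gives O(mute_channel).
The contrapositive of premise 4 (O(not stand_down → not mute_channel)) is O(mute_channel → stand_down), and O(mute_channel) is already established, so O(stand_down).
With premise 2, O(stand_down → raise_flag), the K-axiom yields O(raise_flag).
But premise 3 directly asserts O(not raise_flag).
We now have both O(raise_flag) and O(not raise_flag) — raise_flag is simultaneously obligatory and forbidden, violating the D-axiom.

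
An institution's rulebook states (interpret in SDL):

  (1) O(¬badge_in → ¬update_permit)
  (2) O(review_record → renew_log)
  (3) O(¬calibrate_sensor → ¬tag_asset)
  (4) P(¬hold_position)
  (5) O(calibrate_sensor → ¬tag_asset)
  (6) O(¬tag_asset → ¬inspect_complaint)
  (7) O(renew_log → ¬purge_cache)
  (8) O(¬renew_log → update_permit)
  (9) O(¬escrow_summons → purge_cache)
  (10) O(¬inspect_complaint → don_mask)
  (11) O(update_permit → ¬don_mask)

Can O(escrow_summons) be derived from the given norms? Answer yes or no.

By case analysis on calibrate_sensor: premise 5 gives O(calibrate_sensor → ¬tag_asset) and premise 3 gives O(¬calibrate_sensor → ¬tag_asset), so O(¬tag_asset) either way.
With premise 6, O(¬tag_asset → ¬inspect_complaint), the K-axiom yields O(¬inspect_complaint).
With premise 10, O(¬inspect_complaint → don_mask), the K-axiom yields O(don_mask).
Premise 11, O(update_permit → ¬don_mask), contraposes to O(don_mask → ¬update_permit); with O(don_mask) we get O(¬update_permit).
The contrapositive of premise 8 (O(¬renew_log → update_permit)) is O(¬update_permit → renew_log), and O(¬update_permit) is already established, so O(renew_log).
Premise 7 is O(renew_log → ¬purge_cache); since O(renew_log), deontic closure gives O(¬purge_cache).
The contrapositive of premise 9 (O(¬escrow_summons → purge_cache)) is O(¬purge_cache → escrow_summons), and O(¬purge_cache) is already established, so O(escrow_summons).
Premises 1, 2, 4 do not contribute to this derivation.
So O(escrow_summons) follows.

Yes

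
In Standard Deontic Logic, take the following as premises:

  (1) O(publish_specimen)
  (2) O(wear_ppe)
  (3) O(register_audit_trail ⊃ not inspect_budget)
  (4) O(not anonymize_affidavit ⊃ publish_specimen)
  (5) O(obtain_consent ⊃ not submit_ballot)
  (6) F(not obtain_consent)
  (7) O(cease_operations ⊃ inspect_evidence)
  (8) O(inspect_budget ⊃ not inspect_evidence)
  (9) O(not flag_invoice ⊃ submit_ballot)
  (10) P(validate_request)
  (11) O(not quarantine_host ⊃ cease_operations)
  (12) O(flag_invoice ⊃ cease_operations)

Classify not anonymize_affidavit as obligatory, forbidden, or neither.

Neither

Premise 4 is O(not anonymize_affidavit ⊃ publish_specimen); even if O(publish_specimen) held, inferring O(not anonymize_affidavit) would be affirming the consequent — invalid.
No premise or chain of K-axiom applications forces O(not anonymize_affidavit), and none forces O(anonymize_affidavit). So not anonymize_affidavit is neither obligatory nor forbidden under these norms.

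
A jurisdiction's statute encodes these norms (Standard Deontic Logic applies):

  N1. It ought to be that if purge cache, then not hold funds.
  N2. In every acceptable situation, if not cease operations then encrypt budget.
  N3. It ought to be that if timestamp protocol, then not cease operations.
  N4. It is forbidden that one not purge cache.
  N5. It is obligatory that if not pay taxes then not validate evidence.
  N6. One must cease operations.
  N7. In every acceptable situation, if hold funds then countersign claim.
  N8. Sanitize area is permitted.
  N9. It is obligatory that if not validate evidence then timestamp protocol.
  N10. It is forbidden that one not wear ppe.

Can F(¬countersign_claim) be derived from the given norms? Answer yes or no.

No

Premise 7 is O(hold_funds → countersign_claim), but O(hold_funds) is not derivable from the premises, so it does not yield O(countersign_claim).
No other premise forces O(countersign_claim). An ideal world satisfying every premise can still have ¬countersign_claim true, so F(¬countersign_claim) is not derivable.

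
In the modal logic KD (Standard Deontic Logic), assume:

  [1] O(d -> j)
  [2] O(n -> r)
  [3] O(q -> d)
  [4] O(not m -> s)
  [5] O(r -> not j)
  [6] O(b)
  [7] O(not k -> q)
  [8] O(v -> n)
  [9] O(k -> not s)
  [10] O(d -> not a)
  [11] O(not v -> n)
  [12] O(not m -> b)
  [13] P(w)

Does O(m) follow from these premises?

Yes

Premises 8 and 11 cover both cases: O(v -> n) and O(not v -> n). Since v ∨ not v is a tautology, O(n) follows.
Premise 2 is O(n -> r); since O(n), deontic closure gives O(r).
Applying K to premise 5 (O(r -> not j)) and O(r) yields O(not j).
Premise 1, O(d -> j), contraposes to O(not j -> not d); with O(not j) we get O(not d).
Premise 3 is O(q -> d); contrapositively O(not d -> not q). Since O(not d) holds, K gives O(not q).
Premise 7 is O(not k -> q); contrapositively O(not q -> k). Since O(not q) holds, K gives O(k).
Applying K to premise 9 (O(k -> not s)) and O(k) yields O(not s).
Premise 4 is O(not m -> s); contrapositively O(not s -> m). Since O(not s) holds, K gives O(m).
Premises 6, 10, 12, 13 do not contribute to this derivation.
So O(m) follows.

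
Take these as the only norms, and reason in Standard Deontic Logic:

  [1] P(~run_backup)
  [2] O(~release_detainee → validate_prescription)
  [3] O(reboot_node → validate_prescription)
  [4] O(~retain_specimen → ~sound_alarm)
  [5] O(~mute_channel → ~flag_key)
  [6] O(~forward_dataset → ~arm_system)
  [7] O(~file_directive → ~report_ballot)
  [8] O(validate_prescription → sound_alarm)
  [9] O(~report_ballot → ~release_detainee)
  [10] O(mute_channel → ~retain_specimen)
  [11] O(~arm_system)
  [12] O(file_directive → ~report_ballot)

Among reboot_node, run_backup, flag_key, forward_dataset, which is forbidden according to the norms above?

Premises 12 and 7 cover both cases: O(file_directive → ~report_ballot) and O(~file_directive → ~report_ballot). Since file_directive ∨ ~file_directive is a tautology, O(~report_ballot) follows.
From O(~report_ballot) and premise 9, O(~report_ballot → ~release_detainee), we obtain O(~release_detainee).
Applying K to premise 2 (O(~release_detainee → validate_prescription)) and O(~release_detainee) yields O(validate_prescription).
Applying K to premise 8 (O(validate_prescription → sound_alarm)) and O(validate_prescription) yields O(sound_alarm).
Premise 4, O(~retain_specimen → ~sound_alarm), contraposes to O(sound_alarm → retain_specimen); with O(sound_alarm) we get O(retain_specimen).
Premise 10 is O(mute_channel → ~retain_specimen); contrapositively O(retain_specimen → ~mute_channel). Since O(retain_specimen) holds, K gives O(~mute_channel).
With premise 5, O(~mute_channel → ~flag_key), the K-axiom yields O(~flag_key).
So O(~flag_key) holds, i.e. flag_key is forbidden. None of the other listed options is forbidden under the premises.

flag_key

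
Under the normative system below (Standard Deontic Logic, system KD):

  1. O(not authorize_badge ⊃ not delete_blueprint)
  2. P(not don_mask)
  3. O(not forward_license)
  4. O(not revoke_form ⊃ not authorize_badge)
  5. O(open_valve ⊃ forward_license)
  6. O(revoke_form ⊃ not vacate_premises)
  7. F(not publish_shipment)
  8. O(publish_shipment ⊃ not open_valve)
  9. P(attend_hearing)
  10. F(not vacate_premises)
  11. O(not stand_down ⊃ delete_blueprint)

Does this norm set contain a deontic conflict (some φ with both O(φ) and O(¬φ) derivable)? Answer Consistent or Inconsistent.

Consistent

Premise 5 is O(open_valve ⊃ forward_license), but O(open_valve) is not derivable from the premises, so it does not yield O(forward_license).
So O(forward_license) is not derivable, and the apparent clash with O(not forward_license) does not arise.
A world satisfying every obligation exists (e.g. attend_hearing=false, authorize_badge=false, delete_blueprint=false, don_mask=false, forward_license=false, open_valve=false, publish_shipment=true, revoke_form=false, stand_down=true, vacate_premises=true); no atom is both obligatory and forbidden, so the set is consistent.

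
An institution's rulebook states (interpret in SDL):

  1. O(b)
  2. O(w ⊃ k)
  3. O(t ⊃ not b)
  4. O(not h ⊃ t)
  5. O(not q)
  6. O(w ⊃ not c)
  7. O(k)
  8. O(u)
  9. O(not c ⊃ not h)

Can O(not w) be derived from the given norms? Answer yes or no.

Yes

From premise 1 we have O(b).
Premise 3, O(t ⊃ not b), contraposes to O(b ⊃ not t); with O(b) we get O(not t).
Premise 4 is O(not h ⊃ t); contrapositively O(not t ⊃ h). Since O(not t) holds, K gives O(h).
Premise 9 is O(not c ⊃ not h); contrapositively O(h ⊃ c). Since O(h) holds, K gives O(c).
The contrapositive of premise 6 (O(w ⊃ not c)) is O(c ⊃ not w), and O(c) is already established, so O(not w).
Premises 2, 5, 7, 8 do not contribute to this derivation.
So O(not w) follows.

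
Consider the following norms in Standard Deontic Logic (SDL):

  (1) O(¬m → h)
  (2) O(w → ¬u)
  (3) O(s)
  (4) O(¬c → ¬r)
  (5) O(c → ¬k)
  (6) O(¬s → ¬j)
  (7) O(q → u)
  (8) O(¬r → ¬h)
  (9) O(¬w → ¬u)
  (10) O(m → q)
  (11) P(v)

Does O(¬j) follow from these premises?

No

Premise 6 is O(¬s → ¬j), but O(¬s) is not derivable from the premises, so it does not yield O(¬j).
No other premise forces O(¬j). An ideal world satisfying every premise can still have ¬j false, so O(¬j) is not derivable.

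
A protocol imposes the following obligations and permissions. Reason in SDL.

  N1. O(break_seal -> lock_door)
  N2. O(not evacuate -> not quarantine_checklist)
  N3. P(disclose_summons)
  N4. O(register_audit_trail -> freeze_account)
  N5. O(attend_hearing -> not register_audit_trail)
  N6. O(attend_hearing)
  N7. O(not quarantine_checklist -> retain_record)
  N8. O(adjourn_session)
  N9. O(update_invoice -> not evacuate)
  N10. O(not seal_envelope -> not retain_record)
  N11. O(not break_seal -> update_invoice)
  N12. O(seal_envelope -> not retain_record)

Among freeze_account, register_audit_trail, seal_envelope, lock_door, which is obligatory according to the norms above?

lock_door

Premises 10 and 12 are O(not seal_envelope -> not retain_record) and O(seal_envelope -> not retain_record); every ideal world satisfies not seal_envelope or seal_envelope, so in either case not retain_record holds — hence O(not retain_record).
Premise 7 is O(not quarantine_checklist -> retain_record); contrapositively O(not retain_record -> quarantine_checklist). Since O(not retain_record) holds, K gives O(quarantine_checklist).
Premise 2 is O(not evacuate -> not quarantine_checklist); contrapositively O(quarantine_checklist -> evacuate). Since O(quarantine_checklist) holds, K gives O(evacuate).
Premise 9, O(update_invoice -> not evacuate), contraposes to O(evacuate -> not update_invoice); with O(evacuate) we get O(not update_invoice).
The contrapositive of premise 11 (O(not break_seal -> update_invoice)) is O(not update_invoice -> break_seal), and O(not update_invoice) is already established, so O(break_seal).
Applying K to premise 1 (O(break_seal -> lock_door)) and O(break_seal) yields O(lock_door).
So O(lock_door) holds — lock_door is obligatory. None of the other listed options is made obligatory by any chain of premises.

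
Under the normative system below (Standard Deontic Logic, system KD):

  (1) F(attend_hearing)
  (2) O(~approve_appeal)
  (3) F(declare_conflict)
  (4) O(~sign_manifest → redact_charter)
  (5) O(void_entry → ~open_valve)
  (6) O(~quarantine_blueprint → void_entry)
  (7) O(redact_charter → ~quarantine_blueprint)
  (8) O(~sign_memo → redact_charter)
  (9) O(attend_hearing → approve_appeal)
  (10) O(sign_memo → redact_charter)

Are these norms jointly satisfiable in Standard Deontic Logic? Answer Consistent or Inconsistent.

Premise 9 is O(attend_hearing → approve_appeal), but O(attend_hearing) is not derivable from the premises, so it does not yield O(approve_appeal).
So O(approve_appeal) is not derivable, and the apparent clash with O(~approve_appeal) does not arise.
A world satisfying every obligation exists (e.g. approve_appeal=false, attend_hearing=false, declare_conflict=false, open_valve=false, quarantine_blueprint=false, redact_charter=true, sign_manifest=false, sign_memo=false, void_entry=true); no atom is both obligatory and forbidden, so the set is consistent.

Consistent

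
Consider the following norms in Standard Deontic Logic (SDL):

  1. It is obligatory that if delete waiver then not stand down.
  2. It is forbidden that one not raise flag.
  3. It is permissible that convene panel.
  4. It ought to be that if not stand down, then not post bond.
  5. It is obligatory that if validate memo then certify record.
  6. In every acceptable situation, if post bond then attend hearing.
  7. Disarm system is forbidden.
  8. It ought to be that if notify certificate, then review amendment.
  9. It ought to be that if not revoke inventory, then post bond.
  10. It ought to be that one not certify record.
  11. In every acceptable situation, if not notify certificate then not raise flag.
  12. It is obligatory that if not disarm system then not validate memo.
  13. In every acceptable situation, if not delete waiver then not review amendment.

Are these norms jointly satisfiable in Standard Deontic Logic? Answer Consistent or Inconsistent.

Consistent

Premise 5 is O(validate_memo → certify_record), but O(validate_memo) is not derivable from the premises, so it does not yield O(certify_record).
So O(certify_record) is not derivable, and the apparent clash with O(¬certify_record) does not arise.
A world satisfying every obligation exists (e.g. attend_hearing=false, certify_record=false, convene_panel=false, delete_waiver=true, disarm_system=false, notify_certificate=true, post_bond=false, raise_flag=true, review_amendment=true, revoke_inventory=true, stand_down=false, validate_memo=false); no atom is both obligatory and forbidden, so the set is consistent.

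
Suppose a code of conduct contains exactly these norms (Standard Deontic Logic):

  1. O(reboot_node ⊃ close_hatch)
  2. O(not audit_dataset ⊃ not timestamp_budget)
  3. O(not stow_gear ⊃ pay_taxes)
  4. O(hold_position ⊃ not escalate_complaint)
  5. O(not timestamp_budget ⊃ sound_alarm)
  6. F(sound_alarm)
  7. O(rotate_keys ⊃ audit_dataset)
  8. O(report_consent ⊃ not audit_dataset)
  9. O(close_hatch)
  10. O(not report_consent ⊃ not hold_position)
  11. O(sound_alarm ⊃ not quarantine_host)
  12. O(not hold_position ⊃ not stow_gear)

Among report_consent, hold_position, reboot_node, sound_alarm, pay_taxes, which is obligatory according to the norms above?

pay_taxes

F(sound_alarm) at premise 6 means O(not sound_alarm).
Premise 5 is O(not timestamp_budget ⊃ sound_alarm); contrapositively O(not sound_alarm ⊃ timestamp_budget). Since O(not sound_alarm) holds, K gives O(timestamp_budget).
The contrapositive of premise 2 (O(not audit_dataset ⊃ not timestamp_budget)) is O(timestamp_budget ⊃ audit_dataset), and O(timestamp_budget) is already established, so O(audit_dataset).
The contrapositive of premise 8 (O(report_consent ⊃ not audit_dataset)) is O(audit_dataset ⊃ not report_consent), and O(audit_dataset) is already established, so O(not report_consent).
Applying K to premise 10 (O(not report_consent ⊃ not hold_position)) and O(not report_consent) yields O(not hold_position).
Premise 12 is O(not hold_position ⊃ not stow_gear); since O(not hold_position), deontic closure gives O(not stow_gear).
From O(not stow_gear) and premise 3, O(not stow_gear ⊃ pay_taxes), we obtain O(pay_taxes).
So O(pay_taxes) holds — pay_taxes is obligatory. None of the other listed options is made obligatory by any chain of premises.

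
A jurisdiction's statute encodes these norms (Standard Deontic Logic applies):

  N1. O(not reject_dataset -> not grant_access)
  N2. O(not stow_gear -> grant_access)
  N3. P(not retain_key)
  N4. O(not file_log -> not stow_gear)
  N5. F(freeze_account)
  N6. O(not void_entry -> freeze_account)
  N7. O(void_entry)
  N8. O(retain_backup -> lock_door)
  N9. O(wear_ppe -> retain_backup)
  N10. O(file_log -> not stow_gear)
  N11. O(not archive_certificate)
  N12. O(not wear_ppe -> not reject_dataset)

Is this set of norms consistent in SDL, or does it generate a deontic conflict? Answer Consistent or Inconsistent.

Consistent

Premise 6 is O(not void_entry -> freeze_account), but O(not void_entry) is not derivable from the premises, so it does not yield O(freeze_account).
So O(freeze_account) is not derivable, and the apparent clash with O(not freeze_account) does not arise.
A world satisfying every obligation exists (e.g. archive_certificate=false, file_log=false, freeze_account=false, grant_access=true, lock_door=true, reject_dataset=true, retain_backup=true, retain_key=false, stow_gear=false, void_entry=true, wear_ppe=true); no atom is both obligatory and forbidden, so the set is consistent.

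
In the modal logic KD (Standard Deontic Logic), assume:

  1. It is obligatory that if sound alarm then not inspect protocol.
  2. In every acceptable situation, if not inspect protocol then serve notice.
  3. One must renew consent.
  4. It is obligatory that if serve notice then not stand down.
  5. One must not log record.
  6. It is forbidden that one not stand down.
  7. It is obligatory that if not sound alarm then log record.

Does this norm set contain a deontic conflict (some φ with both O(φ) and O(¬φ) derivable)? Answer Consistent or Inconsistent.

Premise 6 is F(¬stand_down), i.e. O(stand_down).
Premise 4, O(serve_notice → ¬stand_down), contraposes to O(stand_down → ¬serve_notice); with O(stand_down) we get O(¬serve_notice).
The contrapositive of premise 2 (O(¬inspect_protocol → serve_notice)) is O(¬serve_notice → inspect_protocol), and O(¬serve_notice) is already established, so O(inspect_protocol).
The contrapositive of premise 1 (O(sound_alarm → ¬inspect_protocol)) is O(inspect_protocol → ¬sound_alarm), and O(inspect_protocol) is already established, so O(¬sound_alarm).
Applying K to premise 7 (O(¬sound_alarm → log_record)) and O(¬sound_alarm) yields O(log_record).
But premise 5, F(log_record), means O(¬log_record).
We now have both O(log_record) and O(¬log_record) — log_record is simultaneously obligatory and forbidden, violating the D-axiom.

Inconsistent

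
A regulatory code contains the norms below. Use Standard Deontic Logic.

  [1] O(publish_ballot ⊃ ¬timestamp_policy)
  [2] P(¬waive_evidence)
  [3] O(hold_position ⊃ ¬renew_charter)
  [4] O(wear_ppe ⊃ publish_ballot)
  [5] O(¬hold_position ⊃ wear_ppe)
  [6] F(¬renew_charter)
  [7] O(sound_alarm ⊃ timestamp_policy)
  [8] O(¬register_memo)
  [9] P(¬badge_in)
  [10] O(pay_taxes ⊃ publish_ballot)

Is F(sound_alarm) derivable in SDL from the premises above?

Yes

Premise 6, F(¬renew_charter), is equivalent to O(renew_charter).
The contrapositive of premise 3 (O(hold_position ⊃ ¬renew_charter)) is O(renew_charter ⊃ ¬hold_position), and O(renew_charter) is already established, so O(¬hold_position).
With premise 5, O(¬hold_position ⊃ wear_ppe), the K-axiom yields O(wear_ppe).
Premise 4 is O(wear_ppe ⊃ publish_ballot); since O(wear_ppe), deontic closure gives O(publish_ballot).
Applying K to premise 1 (O(publish_ballot ⊃ ¬timestamp_policy)) and O(publish_ballot) yields O(¬timestamp_policy).
Premise 7, O(sound_alarm ⊃ timestamp_policy), contraposes to O(¬timestamp_policy ⊃ ¬sound_alarm); with O(¬timestamp_policy) we get O(¬sound_alarm).
Premises 2, 8, 9, 10 do not contribute to this derivation.
So O(¬sound_alarm) holds, i.e. F(sound_alarm). The claim follows.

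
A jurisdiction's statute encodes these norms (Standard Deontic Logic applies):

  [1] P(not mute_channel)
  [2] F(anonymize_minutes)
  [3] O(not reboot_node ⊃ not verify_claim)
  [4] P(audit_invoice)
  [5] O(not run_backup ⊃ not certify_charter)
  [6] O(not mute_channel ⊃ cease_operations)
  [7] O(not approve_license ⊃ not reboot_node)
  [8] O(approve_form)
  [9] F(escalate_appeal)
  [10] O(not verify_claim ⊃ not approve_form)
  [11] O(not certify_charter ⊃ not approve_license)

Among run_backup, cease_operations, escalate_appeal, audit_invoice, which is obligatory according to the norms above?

run_backup

Premise 8 gives O(approve_form).
The contrapositive of premise 10 (O(not verify_claim ⊃ not approve_form)) is O(approve_form ⊃ verify_claim), and O(approve_form) is already established, so O(verify_claim).
The contrapositive of premise 3 (O(not reboot_node ⊃ not verify_claim)) is O(verify_claim ⊃ reboot_node), and O(verify_claim) is already established, so O(reboot_node).
Premise 7, O(not approve_license ⊃ not reboot_node), contraposes to O(reboot_node ⊃ approve_license); with O(reboot_node) we get O(approve_license).
The contrapositive of premise 11 (O(not certify_charter ⊃ not approve_license)) is O(approve_license ⊃ certify_charter), and O(approve_license) is already established, so O(certify_charter).
Premise 5 is O(not run_backup ⊃ not certify_charter); contrapositively O(certify_charter ⊃ run_backup). Since O(certify_charter) holds, K gives O(run_backup).
So O(run_backup) holds — run_backup is obligatory. None of the other listed options is made obligatory by any chain of premises.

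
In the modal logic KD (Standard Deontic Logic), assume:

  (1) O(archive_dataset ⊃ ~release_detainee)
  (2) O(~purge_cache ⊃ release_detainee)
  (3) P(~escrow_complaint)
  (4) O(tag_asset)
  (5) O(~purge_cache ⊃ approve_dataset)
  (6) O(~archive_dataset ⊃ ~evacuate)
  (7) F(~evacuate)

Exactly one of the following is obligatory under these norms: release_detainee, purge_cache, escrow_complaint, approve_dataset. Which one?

purge_cache

Premise 7 is F(~evacuate), i.e. O(evacuate).
Premise 6, O(~archive_dataset ⊃ ~evacuate), contraposes to O(evacuate ⊃ archive_dataset); with O(evacuate) we get O(archive_dataset).
From O(archive_dataset) and premise 1, O(archive_dataset ⊃ ~release_detainee), we obtain O(~release_detainee).
The contrapositive of premise 2 (O(~purge_cache ⊃ release_detainee)) is O(~release_detainee ⊃ purge_cache), and O(~release_detainee) is already established, so O(purge_cache).
So O(purge_cache) holds — purge_cache is obligatory. None of the other listed options is made obligatory by any chain of premises.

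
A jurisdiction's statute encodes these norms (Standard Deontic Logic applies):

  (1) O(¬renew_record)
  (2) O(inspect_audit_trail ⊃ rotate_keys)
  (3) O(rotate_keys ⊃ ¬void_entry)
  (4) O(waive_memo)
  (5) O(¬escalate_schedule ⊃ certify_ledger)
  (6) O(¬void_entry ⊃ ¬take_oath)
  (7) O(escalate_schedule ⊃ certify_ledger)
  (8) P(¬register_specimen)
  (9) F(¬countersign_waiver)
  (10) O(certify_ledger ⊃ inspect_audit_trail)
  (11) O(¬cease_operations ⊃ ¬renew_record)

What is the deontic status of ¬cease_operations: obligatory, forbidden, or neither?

Neither

Premise 11 is O(¬cease_operations ⊃ ¬renew_record); even if O(¬renew_record) held, inferring O(¬cease_operations) would be affirming the consequent — invalid.
No premise or chain of K-axiom applications forces O(¬cease_operations), and none forces O(cease_operations). So ¬cease_operations is neither obligatory nor forbidden under these norms.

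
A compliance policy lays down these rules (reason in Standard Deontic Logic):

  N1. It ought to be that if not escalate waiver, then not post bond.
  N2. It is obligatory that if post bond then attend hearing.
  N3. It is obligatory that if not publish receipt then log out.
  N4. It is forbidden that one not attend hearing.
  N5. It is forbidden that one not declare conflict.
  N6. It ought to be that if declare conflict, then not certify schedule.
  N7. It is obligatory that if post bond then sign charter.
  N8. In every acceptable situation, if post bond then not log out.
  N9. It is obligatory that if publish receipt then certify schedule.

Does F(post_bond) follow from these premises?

Yes

F(¬declare_conflict) at premise 5 means O(declare_conflict).
With premise 6, O(declare_conflict → ¬certify_schedule), the K-axiom yields O(¬certify_schedule).
The contrapositive of premise 9 (O(publish_receipt → certify_schedule)) is O(¬certify_schedule → ¬publish_receipt), and O(¬certify_schedule) is already established, so O(¬publish_receipt).
With premise 3, O(¬publish_receipt → log_out), the K-axiom yields O(log_out).
Premise 8, O(post_bond → ¬log_out), contraposes to O(log_out → ¬post_bond); with O(log_out) we get O(¬post_bond).
Premises 1, 2, 4, 7 do not contribute to this derivation.
So O(¬post_bond) holds, i.e. F(post_bond). The claim follows.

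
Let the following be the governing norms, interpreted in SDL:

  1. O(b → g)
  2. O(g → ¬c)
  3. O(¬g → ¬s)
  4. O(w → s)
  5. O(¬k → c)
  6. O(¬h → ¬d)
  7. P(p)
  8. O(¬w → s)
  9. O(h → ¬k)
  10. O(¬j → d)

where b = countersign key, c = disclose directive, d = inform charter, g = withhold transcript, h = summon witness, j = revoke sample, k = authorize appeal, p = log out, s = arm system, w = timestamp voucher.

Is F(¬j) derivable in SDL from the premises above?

Premises 8 and 4 are O(¬w → s) and O(w → s); every ideal world satisfies ¬w or w, so in either case s holds — hence O(s).
Premise 3 is O(¬g → ¬s); contrapositively O(s → g). Since O(s) holds, K gives O(g).
With premise 2, O(g → ¬c), the K-axiom yields O(¬c).
The contrapositive of premise 5 (O(¬k → c)) is O(¬c → k), and O(¬c) is already established, so O(k).
Premise 9 is O(h → ¬k); contrapositively O(k → ¬h). Since O(k) holds, K gives O(¬h).
Applying K to premise 6 (O(¬h → ¬d)) and O(¬h) yields O(¬d).
Premise 10 is O(¬j → d); contrapositively O(¬d → j). Since O(¬d) holds, K gives O(j).
Premises 1, 7 do not contribute to this derivation.
So O(j) holds, i.e. F(¬j). The claim follows.

Yes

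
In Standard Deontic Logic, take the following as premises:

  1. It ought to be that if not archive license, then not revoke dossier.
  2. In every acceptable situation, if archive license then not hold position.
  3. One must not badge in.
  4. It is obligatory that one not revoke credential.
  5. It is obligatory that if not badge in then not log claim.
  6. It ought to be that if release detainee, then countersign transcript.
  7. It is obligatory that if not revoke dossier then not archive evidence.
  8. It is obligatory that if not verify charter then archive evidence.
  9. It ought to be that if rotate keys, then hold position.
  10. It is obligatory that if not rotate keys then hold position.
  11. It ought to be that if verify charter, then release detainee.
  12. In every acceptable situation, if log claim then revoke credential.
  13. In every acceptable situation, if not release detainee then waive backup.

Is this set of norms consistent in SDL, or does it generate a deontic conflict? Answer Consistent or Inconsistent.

Premise 12 is O(log_claim → revoke_credential), but O(log_claim) is not derivable from the premises, so it does not yield O(revoke_credential).
So O(revoke_credential) is not derivable, and the apparent clash with O(¬revoke_credential) does not arise.
A world satisfying every obligation exists (e.g. archive_evidence=false, archive_license=false, badge_in=false, countersign_transcript=true, hold_position=true, log_claim=false, release_detainee=true, revoke_credential=false, revoke_dossier=false, rotate_keys=false, verify_charter=true, waive_backup=false); no atom is both obligatory and forbidden, so the set is consistent.

Consistent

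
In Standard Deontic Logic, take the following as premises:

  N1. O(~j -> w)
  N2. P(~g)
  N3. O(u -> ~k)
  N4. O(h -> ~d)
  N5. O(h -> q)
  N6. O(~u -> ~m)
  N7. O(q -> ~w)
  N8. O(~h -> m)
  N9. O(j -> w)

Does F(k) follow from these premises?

Yes

Premises 1 and 9 are O(~j -> w) and O(j -> w); every ideal world satisfies ~j or j, so in either case w holds — hence O(w).
Premise 7, O(q -> ~w), contraposes to O(w -> ~q); with O(w) we get O(~q).
Premise 5 is O(h -> q); contrapositively O(~q -> ~h). Since O(~q) holds, K gives O(~h).
Applying K to premise 8 (O(~h -> m)) and O(~h) yields O(m).
The contrapositive of premise 6 (O(~u -> ~m)) is O(m -> u), and O(m) is already established, so O(u).
Applying K to premise 3 (O(u -> ~k)) and O(u) yields O(~k).
Premises 2, 4 do not contribute to this derivation.
So O(~k) holds, i.e. F(k). The claim follows.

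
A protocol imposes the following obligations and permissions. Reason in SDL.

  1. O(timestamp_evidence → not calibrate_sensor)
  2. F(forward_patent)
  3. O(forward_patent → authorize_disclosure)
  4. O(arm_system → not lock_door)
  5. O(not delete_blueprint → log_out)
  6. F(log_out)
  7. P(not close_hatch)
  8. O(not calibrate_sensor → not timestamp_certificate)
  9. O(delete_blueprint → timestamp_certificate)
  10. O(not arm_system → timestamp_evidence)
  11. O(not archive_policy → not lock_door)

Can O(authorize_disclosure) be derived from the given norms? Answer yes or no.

Premise 3 is O(forward_patent → authorize_disclosure), but O(forward_patent) is not derivable from the premises, so it does not yield O(authorize_disclosure).
No other premise forces O(authorize_disclosure). An ideal world satisfying every premise can still have authorize_disclosure false, so O(authorize_disclosure) is not derivable.

No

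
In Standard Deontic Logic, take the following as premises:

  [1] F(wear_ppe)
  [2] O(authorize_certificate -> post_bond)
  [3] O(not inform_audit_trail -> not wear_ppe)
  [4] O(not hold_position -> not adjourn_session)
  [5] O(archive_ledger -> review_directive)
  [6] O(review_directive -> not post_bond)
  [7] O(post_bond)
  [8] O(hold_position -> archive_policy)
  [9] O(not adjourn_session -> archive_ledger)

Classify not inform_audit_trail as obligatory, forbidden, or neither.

Neither

Premise 3 is O(not inform_audit_trail -> not wear_ppe); even if O(not wear_ppe) held, inferring O(not inform_audit_trail) would be affirming the consequent — invalid.
No premise or chain of K-axiom applications forces O(not inform_audit_trail), and none forces O(inform_audit_trail). So not inform_audit_trail is neither obligatory nor forbidden under these norms.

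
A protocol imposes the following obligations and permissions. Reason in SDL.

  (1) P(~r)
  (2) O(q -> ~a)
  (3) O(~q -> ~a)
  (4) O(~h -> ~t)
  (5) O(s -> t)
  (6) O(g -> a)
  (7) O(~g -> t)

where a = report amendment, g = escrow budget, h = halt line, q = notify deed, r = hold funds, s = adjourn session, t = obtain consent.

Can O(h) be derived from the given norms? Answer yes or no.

Premises 3 and 2 cover both cases: O(~q -> ~a) and O(q -> ~a). Since ~q ∨ q is a tautology, O(~a) follows.
Premise 6, O(g -> a), contraposes to O(~a -> ~g); with O(~a) we get O(~g).
With premise 7, O(~g -> t), the K-axiom yields O(t).
Premise 4, O(~h -> ~t), contraposes to O(t -> h); with O(t) we get O(h).
Premises 1, 5 do not contribute to this derivation.
So O(h) follows.

Yes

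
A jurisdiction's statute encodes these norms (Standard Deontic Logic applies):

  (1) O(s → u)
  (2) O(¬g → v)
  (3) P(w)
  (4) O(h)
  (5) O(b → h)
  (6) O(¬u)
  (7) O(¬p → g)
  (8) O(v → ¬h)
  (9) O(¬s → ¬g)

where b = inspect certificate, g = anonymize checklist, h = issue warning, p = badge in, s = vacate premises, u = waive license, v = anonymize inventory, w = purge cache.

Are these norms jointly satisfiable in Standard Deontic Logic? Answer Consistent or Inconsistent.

From premise 4 we have O(h).
The contrapositive of premise 8 (O(v → ¬h)) is O(h → ¬v), and O(h) is already established, so O(¬v).
The contrapositive of premise 2 (O(¬g → v)) is O(¬v → g), and O(¬v) is already established, so O(g).
Premise 9, O(¬s → ¬g), contraposes to O(g → s); with O(g) we get O(s).
Premise 1 is O(s → u); since O(s), deontic closure gives O(u).
But premise 6 directly asserts O(¬u).
We now have both O(u) and O(¬u) — u is simultaneously obligatory and forbidden, violating the D-axiom.

Inconsistent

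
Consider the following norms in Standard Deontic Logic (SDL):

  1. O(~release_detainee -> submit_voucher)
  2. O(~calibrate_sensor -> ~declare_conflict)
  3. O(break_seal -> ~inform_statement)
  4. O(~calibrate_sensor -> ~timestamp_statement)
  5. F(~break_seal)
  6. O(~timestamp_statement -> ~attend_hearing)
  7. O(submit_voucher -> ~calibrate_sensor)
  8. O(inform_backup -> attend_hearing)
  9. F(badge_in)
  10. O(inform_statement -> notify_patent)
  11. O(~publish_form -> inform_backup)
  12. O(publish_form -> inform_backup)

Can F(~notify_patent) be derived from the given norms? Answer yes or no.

Premise 10 is O(inform_statement -> notify_patent), but O(inform_statement) is not derivable from the premises, so it does not yield O(notify_patent).
No other premise forces O(notify_patent). An ideal world satisfying every premise can still have ~notify_patent true, so F(~notify_patent) is not derivable.

No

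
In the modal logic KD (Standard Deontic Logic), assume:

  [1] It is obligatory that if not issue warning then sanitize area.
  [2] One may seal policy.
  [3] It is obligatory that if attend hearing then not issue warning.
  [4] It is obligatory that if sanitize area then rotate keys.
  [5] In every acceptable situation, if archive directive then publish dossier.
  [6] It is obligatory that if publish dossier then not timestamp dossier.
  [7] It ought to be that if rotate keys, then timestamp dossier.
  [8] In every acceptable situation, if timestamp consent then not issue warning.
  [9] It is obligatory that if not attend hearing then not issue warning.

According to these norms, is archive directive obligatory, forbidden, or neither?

Premises 3 and 9 cover both cases: O(attend_hearing → ¬issue_warning) and O(¬attend_hearing → ¬issue_warning). Since attend_hearing ∨ ¬attend_hearing is a tautology, O(¬issue_warning) follows.
Premise 1 is O(¬issue_warning → sanitize_area); since O(¬issue_warning), deontic closure gives O(sanitize_area).
Premise 4 is O(sanitize_area → rotate_keys); since O(sanitize_area), deontic closure gives O(rotate_keys).
From O(rotate_keys) and premise 7, O(rotate_keys → timestamp_dossier), we obtain O(timestamp_dossier).
Premise 6, O(publish_dossier → ¬timestamp_dossier), contraposes to O(timestamp_dossier → ¬publish_dossier); with O(timestamp_dossier) we get O(¬publish_dossier).
Premise 5, O(archive_directive → publish_dossier), contraposes to O(¬publish_dossier → ¬archive_directive); with O(¬publish_dossier) we get O(¬archive_directive).
Premises 2, 8 do not contribute to this derivation.
Thus O(¬archive_directive), which is F(archive_directive): archive_directive is forbidden.

Forbidden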